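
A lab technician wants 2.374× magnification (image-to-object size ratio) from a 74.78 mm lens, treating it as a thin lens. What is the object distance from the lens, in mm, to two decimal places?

106.28 mm

With m = dᵢ/dₒ and 1/f = 1/dₒ + 1/dᵢ, substituting dᵢ = m·dₒ gives 1/f = (1 + 1/m)/dₒ, hence dₒ = f·(1 + 1/m).
dₒ = 74.78 × (1 + 1/2.374) = 74.78 × 1.42123 ≈ 106.280 mm.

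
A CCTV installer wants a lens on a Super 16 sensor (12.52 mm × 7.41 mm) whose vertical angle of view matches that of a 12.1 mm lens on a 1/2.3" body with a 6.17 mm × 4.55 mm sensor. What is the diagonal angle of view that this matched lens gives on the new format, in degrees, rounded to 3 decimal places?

40.523°

Equal vertical AOV ⇒ f₂ = f₁ · 7.41/4.55 = 12.1 × 1.62857 ≈ 19.7057 mm.
Sensor diagonal = √(12.52² + 7.41²) = √211.6585 ≈ 14.5485 mm.
Diagonal AOV on the new format = 2·arctan(14.5485 / (2 × 19.7057)) = 2·arctan(0.36914) ≈ 40.5226°.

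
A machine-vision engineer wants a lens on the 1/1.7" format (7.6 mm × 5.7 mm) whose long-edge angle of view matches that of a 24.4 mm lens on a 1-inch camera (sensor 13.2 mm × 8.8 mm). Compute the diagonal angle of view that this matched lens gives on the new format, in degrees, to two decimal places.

Equal long-edge AOV ⇒ f₂ = f₁ · 7.6/13.2 = 24.4 × 0.57576 ≈ 14.0485 mm.
Sensor diagonal = √(7.6² + 5.7²) = √90.2500 ≈ 9.5000 mm.
Diagonal AOV on the new format = 2·arctan(9.5000 / (2 × 14.0485)) = 2·arctan(0.33811) ≈ 37.3623°.

37.36°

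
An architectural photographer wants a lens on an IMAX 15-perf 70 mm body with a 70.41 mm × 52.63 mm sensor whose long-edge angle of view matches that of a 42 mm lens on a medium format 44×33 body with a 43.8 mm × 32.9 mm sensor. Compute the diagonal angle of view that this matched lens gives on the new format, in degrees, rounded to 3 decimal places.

Equal long-edge AOV ⇒ f₂ = f₁ · 70.41/43.8 = 42 × 1.60753 ≈ 67.5164 mm.
Sensor diagonal = √(70.41² + 52.63²) = √7727.4850 ≈ 87.9061 mm.
Diagonal AOV on the new format = 2·arctan(87.9061 / (2 × 67.5164)) = 2·arctan(0.65100) ≈ 66.1281°.

66.128°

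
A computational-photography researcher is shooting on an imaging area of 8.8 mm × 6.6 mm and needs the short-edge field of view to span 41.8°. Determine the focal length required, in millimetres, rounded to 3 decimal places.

From α = 2·arctan(h/2f) we get f = h / (2·tan(α/2)).
With h = 6.6 mm and α/2 = 20.9°, tan(α/2) ≈ 0.38186, so f ≈ 6.6 / 0.76373 ≈ 8.6418 mm.

8.642 mm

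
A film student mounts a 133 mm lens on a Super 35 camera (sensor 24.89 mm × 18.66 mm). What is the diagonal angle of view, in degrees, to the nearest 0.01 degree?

Sensor diagonal = √(24.89² + 18.66²) = √967.7077 ≈ 31.1080 mm.
Angle of view α = 2·arctan(d/2f) with d = 31.1080 mm and f = 133 mm.
d/2f = 0.11695; arctan(0.11695) ≈ 6.6703°, so α ≈ 13.3406°.

13.34°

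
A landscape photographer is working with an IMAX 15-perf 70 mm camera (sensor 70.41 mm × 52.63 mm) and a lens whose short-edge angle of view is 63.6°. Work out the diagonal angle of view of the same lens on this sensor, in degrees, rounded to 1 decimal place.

From the short-edge AOV: f = 52.63 / (2·tan(31.8°)) = 52.63 / 1.24005 ≈ 42.4418 mm.
Sensor diagonal = √(70.41² + 52.63²) = √7727.4850 ≈ 87.9061 mm.
Diagonal AOV = 2·arctan(87.9061 / (2 × 42.4418)) = 2·arctan(1.03561) ≈ 92.0043°.

92.0°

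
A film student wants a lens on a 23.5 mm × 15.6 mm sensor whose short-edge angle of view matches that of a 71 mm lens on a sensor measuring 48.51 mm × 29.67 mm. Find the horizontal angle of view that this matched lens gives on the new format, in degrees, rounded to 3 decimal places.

34.943°

Equal short-edge AOV ⇒ f₂ = f₁ · 15.6/29.67 = 71 × 0.52578 ≈ 37.3306 mm.
Horizontal AOV on the new format = 2·arctan(23.5 / (2 × 37.3306)) = 2·arctan(0.31475) ≈ 34.9433°.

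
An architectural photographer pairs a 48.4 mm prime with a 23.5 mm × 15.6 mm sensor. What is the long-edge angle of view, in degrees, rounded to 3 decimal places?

Angle of view α = 2·arctan(w/2f) with w = 23.5 mm and f = 48.4 mm.
w/2f = 0.24277; arctan(0.24277) ≈ 13.6456°, so α ≈ 27.2913°.

27.291°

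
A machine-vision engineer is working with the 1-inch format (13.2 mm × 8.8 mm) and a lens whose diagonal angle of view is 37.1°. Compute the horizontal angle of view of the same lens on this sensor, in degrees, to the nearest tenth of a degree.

Sensor diagonal = √(13.2² + 8.8²) = √251.6800 ≈ 15.8644 mm.
From the diagonal AOV: f = 15.8644 / (2·tan(18.55°)) = 15.8644 / 0.67113 ≈ 23.6383 mm.
Horizontal AOV = 2·arctan(13.2 / (2 × 23.6383)) = 2·arctan(0.27921) ≈ 31.2003°.

31.2°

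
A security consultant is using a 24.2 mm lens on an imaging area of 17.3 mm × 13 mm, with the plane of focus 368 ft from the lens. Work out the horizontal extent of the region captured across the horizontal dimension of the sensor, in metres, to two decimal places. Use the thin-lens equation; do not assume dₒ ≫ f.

80.17 m

dₒ: 368 ft × 304.8 mm/ft = 112166.40 mm.
Similar triangles through the lens centre give W/dₒ = w/dᵢ; with 1/f = 1/dₒ + 1/dᵢ this gives W = w·(dₒ − f)/f.
W = 17.3 mm × (112166 − 24.2) / 24.2 = 17.3 × 4633.9751 ≈ 80167.769 mm = 80.1678 m.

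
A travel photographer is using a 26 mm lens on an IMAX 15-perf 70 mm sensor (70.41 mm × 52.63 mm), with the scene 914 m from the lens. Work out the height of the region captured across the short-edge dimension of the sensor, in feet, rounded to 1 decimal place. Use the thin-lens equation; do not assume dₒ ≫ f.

6069.9 ft

dₒ: 914 m = 914000 mm.
Similar triangles through the lens centre give W/dₒ = h/dᵢ; with 1/f = 1/dₒ + 1/dᵢ this gives W = h·(dₒ − f)/f.
W = 52.63 mm × (914000 − 26) / 26 = 52.63 × 35152.8462 ≈ 1850094.293 mm = 1850094.293/304.8 ft = 6069.86 ft.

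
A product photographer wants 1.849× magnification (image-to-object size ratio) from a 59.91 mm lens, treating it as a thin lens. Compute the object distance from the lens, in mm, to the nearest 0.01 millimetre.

92.31 mm

With m = dᵢ/dₒ and 1/f = 1/dₒ + 1/dᵢ, substituting dᵢ = m·dₒ gives 1/f = (1 + 1/m)/dₒ, hence dₒ = f·(1 + 1/m).
dₒ = 59.91 × (1 + 1/1.849) = 59.91 × 1.54083 ≈ 92.311 mm.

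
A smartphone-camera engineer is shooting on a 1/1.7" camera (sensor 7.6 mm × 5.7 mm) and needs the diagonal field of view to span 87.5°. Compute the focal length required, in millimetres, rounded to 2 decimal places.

Sensor diagonal = √(7.6² + 5.7²) = √90.2500 ≈ 9.5000 mm.
From α = 2·arctan(d/2f) we get f = d / (2·tan(α/2)).
With d = 9.5000 mm and α/2 = 43.75°, tan(α/2) ≈ 0.95729, so f ≈ 9.5000 / 1.91458 ≈ 4.9619 mm.

4.96 mm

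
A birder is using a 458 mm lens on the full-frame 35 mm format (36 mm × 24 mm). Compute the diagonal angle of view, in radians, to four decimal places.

Sensor diagonal = √(36² + 24²) = √1872.0000 ≈ 43.2666 mm.
Angle of view α = 2·arctan(d/2f) with d = 43.2666 mm and f = 458 mm.
d/2f = 0.04723; arctan(0.04723) ≈ 0.0472 rad, so α ≈ 0.0944 rad.

0.0944 rad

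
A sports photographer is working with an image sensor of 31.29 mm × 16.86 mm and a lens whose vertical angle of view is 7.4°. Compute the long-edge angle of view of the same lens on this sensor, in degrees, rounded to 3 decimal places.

From the vertical AOV: f = 16.86 / (2·tan(3.7°)) = 16.86 / 0.12933 ≈ 130.3600 mm.
Long-edge AOV = 2·arctan(31.29 / (2 × 130.3600)) = 2·arctan(0.12001) ≈ 13.6871°.

13.687°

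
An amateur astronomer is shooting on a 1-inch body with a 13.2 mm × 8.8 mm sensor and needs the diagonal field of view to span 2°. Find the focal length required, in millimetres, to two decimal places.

454.44 mm

Sensor diagonal = √(13.2² + 8.8²) = √251.6800 ≈ 15.8644 mm.
From α = 2·arctan(d/2f) we get f = d / (2·tan(α/2)).
With d = 15.8644 mm and α/2 = 1°, tan(α/2) ≈ 0.01746, so f ≈ 15.8644 / 0.03491 ≈ 454.4362 mm.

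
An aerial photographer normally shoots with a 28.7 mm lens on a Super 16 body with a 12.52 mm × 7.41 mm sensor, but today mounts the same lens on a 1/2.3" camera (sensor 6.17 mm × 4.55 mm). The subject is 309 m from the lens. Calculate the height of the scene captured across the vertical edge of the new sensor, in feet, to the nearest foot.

The focal length stays 28.7 mm; the relevant sensor dimension is now h = 4.55 mm. Object distance dₒ = 309 m = 309000 mm.
Thin-lens field height W = h·(dₒ − f)/f = 4.55 × (309000 − 28.7)/28.7 ≈ 48983.255 mm = 48983.255/304.8 ft = 160.706 ft.

161 ft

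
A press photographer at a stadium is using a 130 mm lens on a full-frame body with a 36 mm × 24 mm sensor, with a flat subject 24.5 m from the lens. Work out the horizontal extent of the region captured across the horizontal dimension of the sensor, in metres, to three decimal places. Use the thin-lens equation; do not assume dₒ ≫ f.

dₒ: 24.5 m = 24500 mm.
Similar triangles through the lens centre give W/dₒ = w/dᵢ; with 1/f = 1/dₒ + 1/dᵢ this gives W = w·(dₒ − f)/f.
W = 36 mm × (24500 − 130) / 130 = 36 × 187.4615 ≈ 6748.615 mm = 6.74862 m.

6.749 m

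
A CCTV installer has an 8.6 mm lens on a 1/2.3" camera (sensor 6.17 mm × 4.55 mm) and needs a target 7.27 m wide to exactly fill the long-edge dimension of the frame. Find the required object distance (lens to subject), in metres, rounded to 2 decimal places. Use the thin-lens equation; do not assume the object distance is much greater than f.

10.14 m

W: 7.27 m = 7270 mm.
Magnification m = w/W = dᵢ/dₒ; combined with 1/f = 1/dₒ + 1/dᵢ this gives dₒ = f·(1 + W/w).
dₒ = 8.6 mm × (1 + 7270/6.17) = 8.6 × 1179.2820 ≈ 10141.825 mm = 10.1418 m.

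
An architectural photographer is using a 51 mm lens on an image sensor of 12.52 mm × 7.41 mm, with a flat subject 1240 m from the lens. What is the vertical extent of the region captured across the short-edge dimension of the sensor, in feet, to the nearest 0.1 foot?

dₒ: 1240 m = 1.24e+06 mm.
Similar triangles through the lens centre give W/dₒ = h/dᵢ; with 1/f = 1/dₒ + 1/dᵢ this gives W = h·(dₒ − f)/f.
W = 7.41 mm × (1.24e+06 − 51) / 51 = 7.41 × 24312.7255 ≈ 180157.296 mm = 180157.296/304.8 ft = 591.067 ft.

591.1 ft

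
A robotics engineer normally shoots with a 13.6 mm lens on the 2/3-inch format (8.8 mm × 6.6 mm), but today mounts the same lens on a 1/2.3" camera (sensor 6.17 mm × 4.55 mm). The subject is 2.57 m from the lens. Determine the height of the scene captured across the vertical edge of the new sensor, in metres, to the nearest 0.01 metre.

The focal length stays 13.6 mm; the relevant sensor dimension is now h = 4.55 mm. Object distance dₒ = 2.57 m = 2570 mm.
Thin-lens field height W = h·(dₒ − f)/f = 4.55 × (2570 − 13.6)/13.6 ≈ 855.266 mm = 0.855266 m.

0.86 m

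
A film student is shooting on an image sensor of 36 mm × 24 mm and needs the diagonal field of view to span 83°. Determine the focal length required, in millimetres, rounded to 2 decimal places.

Sensor diagonal = √(36² + 24²) = √1872.0000 ≈ 43.2666 mm.
From α = 2·arctan(d/2f) we get f = d / (2·tan(α/2)).
With d = 43.2666 mm and α/2 = 41.5°, tan(α/2) ≈ 0.88473, so f ≈ 43.2666 / 1.76945 ≈ 24.4520 mm.

24.45 mm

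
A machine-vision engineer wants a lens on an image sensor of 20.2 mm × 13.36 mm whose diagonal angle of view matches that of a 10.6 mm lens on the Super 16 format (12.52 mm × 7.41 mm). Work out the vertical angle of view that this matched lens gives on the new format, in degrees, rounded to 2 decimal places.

Sensor diagonal = √(12.52² + 7.41²) = √211.6585 ≈ 14.5485 mm.
Sensor diagonal = √(20.2² + 13.36²) = √586.5296 ≈ 24.2184 mm.
Equal diagonal AOV ⇒ f₂ = f₁ · 24.2184/14.5485 = 10.6 × 1.66467 ≈ 17.6455 mm.
Vertical AOV on the new format = 2·arctan(13.36 / (2 × 17.6455)) = 2·arctan(0.37857) ≈ 41.4701°.

41.47°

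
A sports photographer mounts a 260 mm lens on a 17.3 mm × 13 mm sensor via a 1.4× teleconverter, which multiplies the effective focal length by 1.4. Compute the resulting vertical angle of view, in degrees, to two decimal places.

2.05°

Effective focal length f = 260 × 1.4 = 364 mm.
α = 2·arctan(13 / (2 × 364)) = 2·arctan(0.01786) ≈ 2.0461°.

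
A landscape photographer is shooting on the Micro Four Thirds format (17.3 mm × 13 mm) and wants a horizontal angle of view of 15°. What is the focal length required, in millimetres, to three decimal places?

From α = 2·arctan(w/2f) we get f = w / (2·tan(α/2)).
With w = 17.3 mm and α/2 = 7.5°, tan(α/2) ≈ 0.13165, so f ≈ 17.3 / 0.26330 ≈ 65.7033 mm.

65.703 mm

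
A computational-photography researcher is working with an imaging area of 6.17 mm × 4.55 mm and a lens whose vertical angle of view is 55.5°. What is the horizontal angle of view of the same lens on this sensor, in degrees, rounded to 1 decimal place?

From the vertical AOV: f = 4.55 / (2·tan(27.75°)) = 4.55 / 1.05225 ≈ 4.3241 mm.
Horizontal AOV = 2·arctan(6.17 / (2 × 4.3241)) = 2·arctan(0.71345) ≈ 71.0119°.

71.0°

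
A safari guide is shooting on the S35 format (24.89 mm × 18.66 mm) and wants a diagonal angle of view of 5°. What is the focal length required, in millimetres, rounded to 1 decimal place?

Sensor diagonal = √(24.89² + 18.66²) = √967.7077 ≈ 31.1080 mm.
From α = 2·arctan(d/2f) we get f = d / (2·tan(α/2)).
With d = 31.1080 mm and α/2 = 2.5°, tan(α/2) ≈ 0.04366, so f ≈ 31.1080 / 0.08732 ≈ 356.2452 mm.

356.2 mm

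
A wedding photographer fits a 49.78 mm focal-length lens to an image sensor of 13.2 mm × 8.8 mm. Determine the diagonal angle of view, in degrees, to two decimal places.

18.11°

Sensor diagonal = √(13.2² + 8.8²) = √251.6800 ≈ 15.8644 mm.
Angle of view α = 2·arctan(d/2f) with d = 15.8644 mm and f = 49.78 mm.
d/2f = 0.15935; arctan(0.15935) ≈ 9.0537°, so α ≈ 18.1074°.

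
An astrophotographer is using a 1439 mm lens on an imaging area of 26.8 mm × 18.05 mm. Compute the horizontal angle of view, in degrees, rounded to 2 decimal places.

Angle of view α = 2·arctan(w/2f) with w = 26.8 mm and f = 1439 mm.
w/2f = 0.00931; arctan(0.00931) ≈ 0.5335°, so α ≈ 1.0670°.

1.07°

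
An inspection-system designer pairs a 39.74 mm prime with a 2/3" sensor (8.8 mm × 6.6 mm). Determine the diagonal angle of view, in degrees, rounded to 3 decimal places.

15.759°

Sensor diagonal = √(8.8² + 6.6²) = √121.0000 ≈ 11.0000 mm.
Angle of view α = 2·arctan(d/2f) with d = 11.0000 mm and f = 39.74 mm.
d/2f = 0.13840; arctan(0.13840) ≈ 7.8797°, so α ≈ 15.7593°.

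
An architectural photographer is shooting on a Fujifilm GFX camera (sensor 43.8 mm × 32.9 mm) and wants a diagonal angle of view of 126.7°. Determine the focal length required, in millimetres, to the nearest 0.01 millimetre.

Sensor diagonal = √(43.8² + 32.9²) = √3000.8500 ≈ 54.7800 mm.
From α = 2·arctan(d/2f) we get f = d / (2·tan(α/2)).
With d = 54.7800 mm and α/2 = 63.35°, tan(α/2) ≈ 1.99261, so f ≈ 54.7800 / 3.98522 ≈ 13.7458 mm.

13.75 mm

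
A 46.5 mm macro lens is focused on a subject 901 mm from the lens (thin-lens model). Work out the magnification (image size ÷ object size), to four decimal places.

0.0544×

Thin lens: 1/f = 1/dₒ + 1/dᵢ → 1/dᵢ = 1/46.5 − 1/901 = 0.0203955 mm⁻¹, so dᵢ ≈ 49.0304 mm.
Magnification m = dᵢ/dₒ = 49.0304/901 ≈ 0.05442.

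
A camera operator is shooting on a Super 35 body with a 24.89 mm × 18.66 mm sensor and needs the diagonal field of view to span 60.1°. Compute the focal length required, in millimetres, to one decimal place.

26.9 mm

Sensor diagonal = √(24.89² + 18.66²) = √967.7077 ≈ 31.1080 mm.
From α = 2·arctan(d/2f) we get f = d / (2·tan(α/2)).
With d = 31.1080 mm and α/2 = 30.05°, tan(α/2) ≈ 0.57851, so f ≈ 31.1080 / 1.15703 ≈ 26.8861 mm.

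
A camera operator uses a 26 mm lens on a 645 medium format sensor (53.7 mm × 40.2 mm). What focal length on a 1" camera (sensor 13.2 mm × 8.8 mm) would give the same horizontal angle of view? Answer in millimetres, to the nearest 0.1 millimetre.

6.4 mm

Equal angle of view means equal width/f ratio, so f₂ = f₁ · (width₂/width₁) = 26 × 13.2/53.7.
f₂ = 26 × 0.24581 ≈ 6.391 mm.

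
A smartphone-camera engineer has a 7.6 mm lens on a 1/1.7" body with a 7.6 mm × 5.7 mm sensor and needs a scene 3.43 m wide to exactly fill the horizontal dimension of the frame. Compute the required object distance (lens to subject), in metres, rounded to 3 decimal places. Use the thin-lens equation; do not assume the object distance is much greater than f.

3.438 m

W: 3.43 m = 3430 mm.
Magnification m = w/W = dᵢ/dₒ; combined with 1/f = 1/dₒ + 1/dᵢ this gives dₒ = f·(1 + W/w).
dₒ = 7.6 mm × (1 + 3430/7.6) = 7.6 × 452.3158 ≈ 3437.600 mm = 3.4376 m.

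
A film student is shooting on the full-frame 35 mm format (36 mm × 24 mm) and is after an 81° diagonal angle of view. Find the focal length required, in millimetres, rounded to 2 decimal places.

Sensor diagonal = √(36² + 24²) = √1872.0000 ≈ 43.2666 mm.
From α = 2·arctan(d/2f) we get f = d / (2·tan(α/2)).
With d = 43.2666 mm and α/2 = 40.5°, tan(α/2) ≈ 0.85408, so f ≈ 43.2666 / 1.70816 ≈ 25.3293 mm.

25.33 mm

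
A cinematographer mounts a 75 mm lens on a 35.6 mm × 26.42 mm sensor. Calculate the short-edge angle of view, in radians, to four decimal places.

0.3487 rad

Angle of view α = 2·arctan(h/2f) with h = 26.42 mm and f = 75 mm.
h/2f = 0.17613; arctan(0.17613) ≈ 0.1743 rad, so α ≈ 0.3487 rad.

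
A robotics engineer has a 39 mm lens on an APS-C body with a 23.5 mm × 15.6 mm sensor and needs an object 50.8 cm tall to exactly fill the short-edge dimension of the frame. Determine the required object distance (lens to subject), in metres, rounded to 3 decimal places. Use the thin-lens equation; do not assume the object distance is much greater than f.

W: 50.8 cm = 508 mm.
Magnification m = h/W = dᵢ/dₒ; combined with 1/f = 1/dₒ + 1/dᵢ this gives dₒ = f·(1 + W/h).
dₒ = 39 mm × (1 + 508/15.6) = 39 × 33.5641 ≈ 1309.000 mm = 1.309 m.

1.309 m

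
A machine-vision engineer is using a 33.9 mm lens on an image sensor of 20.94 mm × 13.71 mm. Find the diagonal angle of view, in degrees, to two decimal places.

40.52°

Sensor diagonal = √(20.94² + 13.71²) = √626.4477 ≈ 25.0289 mm.
Angle of view α = 2·arctan(d/2f) with d = 25.0289 mm and f = 33.9 mm.
d/2f = 0.36916; arctan(0.36916) ≈ 20.2620°, so α ≈ 40.5241°.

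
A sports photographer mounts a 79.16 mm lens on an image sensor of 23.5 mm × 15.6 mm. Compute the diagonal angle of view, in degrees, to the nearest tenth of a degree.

Sensor diagonal = √(23.5² + 15.6²) = √795.6100 ≈ 28.2066 mm.
Angle of view α = 2·arctan(d/2f) with d = 28.2066 mm and f = 79.16 mm.
d/2f = 0.17816; arctan(0.17816) ≈ 10.1019°, so α ≈ 20.2038°.

20.2°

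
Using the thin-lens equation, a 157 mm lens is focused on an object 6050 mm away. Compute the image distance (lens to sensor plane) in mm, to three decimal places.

1/dᵢ = 1/f − 1/dₒ = 1/157 − 1/6050 = 0.0062041 mm⁻¹.
dᵢ = 1/0.0062041 ≈ 161.1828 mm.

161.183 mm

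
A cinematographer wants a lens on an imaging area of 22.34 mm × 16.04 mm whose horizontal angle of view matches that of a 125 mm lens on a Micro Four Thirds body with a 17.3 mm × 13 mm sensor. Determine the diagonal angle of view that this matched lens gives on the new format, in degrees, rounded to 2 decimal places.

9.74°

Equal horizontal AOV ⇒ f₂ = f₁ · 22.34/17.3 = 125 × 1.29133 ≈ 161.4162 mm.
Sensor diagonal = √(22.34² + 16.04²) = √756.3572 ≈ 27.5019 mm.
Diagonal AOV on the new format = 2·arctan(27.5019 / (2 × 161.4162)) = 2·arctan(0.08519) ≈ 9.7385°.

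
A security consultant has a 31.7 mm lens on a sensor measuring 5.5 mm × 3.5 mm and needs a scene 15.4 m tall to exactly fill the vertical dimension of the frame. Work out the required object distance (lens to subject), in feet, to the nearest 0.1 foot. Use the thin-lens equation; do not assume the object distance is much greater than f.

457.7 ft

W: 15.4 m = 15400 mm.
Magnification m = h/W = dᵢ/dₒ; combined with 1/f = 1/dₒ + 1/dᵢ this gives dₒ = f·(1 + W/h).
dₒ = 31.7 mm × (1 + 15400/3.5) = 31.7 × 4401.0000 ≈ 139511.700 mm = 139511.700/304.8 ft = 457.716 ft.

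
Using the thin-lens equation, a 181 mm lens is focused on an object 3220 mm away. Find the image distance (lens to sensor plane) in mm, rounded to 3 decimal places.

191.780 mm

1/dᵢ = 1/f − 1/dₒ = 1/181 − 1/3220 = 0.0052143 mm⁻¹.
dᵢ = 1/0.0052143 ≈ 191.7802 mm.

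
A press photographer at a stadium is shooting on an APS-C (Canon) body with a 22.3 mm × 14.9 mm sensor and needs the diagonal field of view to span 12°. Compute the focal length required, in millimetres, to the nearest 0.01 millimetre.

Sensor diagonal = √(22.3² + 14.9²) = √719.3000 ≈ 26.8198 mm.
From α = 2·arctan(d/2f) we get f = d / (2·tan(α/2)).
With d = 26.8198 mm and α/2 = 6°, tan(α/2) ≈ 0.10510, so f ≈ 26.8198 / 0.21021 ≈ 127.5865 mm.

127.59 mm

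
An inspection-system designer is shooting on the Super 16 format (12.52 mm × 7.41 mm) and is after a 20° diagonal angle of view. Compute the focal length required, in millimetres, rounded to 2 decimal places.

41.25 mm

Sensor diagonal = √(12.52² + 7.41²) = √211.6585 ≈ 14.5485 mm.
From α = 2·arctan(d/2f) we get f = d / (2·tan(α/2)).
With d = 14.5485 mm and α/2 = 10°, tan(α/2) ≈ 0.17633, so f ≈ 14.5485 / 0.35265 ≈ 41.2543 mm.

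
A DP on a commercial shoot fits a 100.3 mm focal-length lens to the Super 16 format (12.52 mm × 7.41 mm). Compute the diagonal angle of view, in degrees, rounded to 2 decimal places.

Sensor diagonal = √(12.52² + 7.41²) = √211.6585 ≈ 14.5485 mm.
Angle of view α = 2·arctan(d/2f) with d = 14.5485 mm and f = 100.3 mm.
d/2f = 0.07252; arctan(0.07252) ≈ 4.1481°, so α ≈ 8.2962°.

8.30°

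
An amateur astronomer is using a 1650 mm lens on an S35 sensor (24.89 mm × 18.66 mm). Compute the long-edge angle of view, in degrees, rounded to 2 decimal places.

0.86°

Angle of view α = 2·arctan(w/2f) with w = 24.89 mm and f = 1650 mm.
w/2f = 0.00754; arctan(0.00754) ≈ 0.4321°, so α ≈ 0.8643°.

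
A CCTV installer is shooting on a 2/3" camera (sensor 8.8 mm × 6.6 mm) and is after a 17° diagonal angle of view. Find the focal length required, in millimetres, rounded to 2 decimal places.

Sensor diagonal = √(8.8² + 6.6²) = √121.0000 ≈ 11.0000 mm.
From α = 2·arctan(d/2f) we get f = d / (2·tan(α/2)).
With d = 11.0000 mm and α/2 = 8.5°, tan(α/2) ≈ 0.14945, so f ≈ 11.0000 / 0.29890 ≈ 36.8014 mm.

36.80 mm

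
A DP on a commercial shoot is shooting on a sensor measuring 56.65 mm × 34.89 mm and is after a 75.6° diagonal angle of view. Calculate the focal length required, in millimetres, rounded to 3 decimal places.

Sensor diagonal = √(56.65² + 34.89²) = √4426.5346 ≈ 66.5322 mm.
From α = 2·arctan(d/2f) we get f = d / (2·tan(α/2)).
With d = 66.5322 mm and α/2 = 37.8°, tan(α/2) ≈ 0.77568, so f ≈ 66.5322 / 1.55136 ≈ 42.8864 mm.

42.886 mm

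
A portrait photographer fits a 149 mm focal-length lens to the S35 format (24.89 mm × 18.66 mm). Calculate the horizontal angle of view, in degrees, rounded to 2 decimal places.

Angle of view α = 2·arctan(w/2f) with w = 24.89 mm and f = 149 mm.
w/2f = 0.08352; arctan(0.08352) ≈ 4.7745°, so α ≈ 9.5489°.

9.55°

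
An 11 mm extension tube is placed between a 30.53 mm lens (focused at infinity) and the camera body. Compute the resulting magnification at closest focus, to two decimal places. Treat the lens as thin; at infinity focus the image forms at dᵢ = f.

The tube moves the image plane from f to f + e, so dᵢ = 30.53 + 11 = 41.53 mm. Focus is achieved when 1/f = 1/dₒ + 1/dᵢ, giving dₒ = 1/(1/f − 1/(f+e)).
Magnification m = dᵢ/dₒ = (f+e)·(1/f − 1/(f+e)) = e/f = 11/30.53 ≈ 0.3603.

0.36×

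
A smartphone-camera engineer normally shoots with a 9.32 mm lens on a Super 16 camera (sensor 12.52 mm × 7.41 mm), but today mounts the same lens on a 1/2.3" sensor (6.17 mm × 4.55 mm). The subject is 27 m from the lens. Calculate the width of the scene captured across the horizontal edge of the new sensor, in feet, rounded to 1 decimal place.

58.6 ft

The focal length stays 9.32 mm; the relevant sensor dimension is now w = 6.17 mm. Object distance dₒ = 27 m = 27000 mm.
Thin-lens field width W = w·(dₒ − f)/f = 6.17 × (27000 − 9.32)/9.32 ≈ 17868.294 mm = 17868.294/304.8 ft = 58.623 ft.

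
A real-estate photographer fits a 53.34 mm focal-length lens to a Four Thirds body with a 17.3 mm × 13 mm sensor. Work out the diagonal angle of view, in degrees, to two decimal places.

Sensor diagonal = √(17.3² + 13²) = √468.2900 ≈ 21.6400 mm.
Angle of view α = 2·arctan(d/2f) with d = 21.6400 mm and f = 53.34 mm.
d/2f = 0.20285; arctan(0.20285) ≈ 11.4668°, so α ≈ 22.9337°.

22.93°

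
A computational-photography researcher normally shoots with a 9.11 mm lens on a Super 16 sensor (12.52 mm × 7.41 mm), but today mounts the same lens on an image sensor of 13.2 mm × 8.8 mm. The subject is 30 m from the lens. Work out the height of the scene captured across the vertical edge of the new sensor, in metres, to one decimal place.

29.0 m

The focal length stays 9.11 mm; the relevant sensor dimension is now h = 8.8 mm. Object distance dₒ = 30 m = 30000 mm.
Thin-lens field height W = h·(dₒ − f)/f = 8.8 × (30000 − 9.11)/9.11 ≈ 28970.344 mm = 28.9703 m.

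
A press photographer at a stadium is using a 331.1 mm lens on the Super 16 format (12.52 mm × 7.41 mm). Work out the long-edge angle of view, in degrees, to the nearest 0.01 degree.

2.17°

Angle of view α = 2·arctan(w/2f) with w = 12.52 mm and f = 331.1 mm.
w/2f = 0.01891; arctan(0.01891) ≈ 1.0831°, so α ≈ 2.1663°.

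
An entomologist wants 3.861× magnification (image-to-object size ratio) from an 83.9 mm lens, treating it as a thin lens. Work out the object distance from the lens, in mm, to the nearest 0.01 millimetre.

With m = dᵢ/dₒ and 1/f = 1/dₒ + 1/dᵢ, substituting dᵢ = m·dₒ gives 1/f = (1 + 1/m)/dₒ, hence dₒ = f·(1 + 1/m).
dₒ = 83.9 × (1 + 1/3.861) = 83.9 × 1.25900 ≈ 105.630 mm.

105.63 mm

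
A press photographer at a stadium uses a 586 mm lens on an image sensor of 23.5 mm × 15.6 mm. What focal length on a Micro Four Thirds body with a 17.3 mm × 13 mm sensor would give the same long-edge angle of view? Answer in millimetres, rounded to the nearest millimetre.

Equal angle of view means equal width/f ratio, so f₂ = f₁ · (width₂/width₁) = 586 × 17.3/23.5.
f₂ = 586 × 0.73617 ≈ 431.396 mm.

431 mm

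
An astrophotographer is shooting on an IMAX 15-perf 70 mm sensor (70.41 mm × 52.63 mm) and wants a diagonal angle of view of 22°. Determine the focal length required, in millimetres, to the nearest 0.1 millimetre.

226.1 mm

Sensor diagonal = √(70.41² + 52.63²) = √7727.4850 ≈ 87.9061 mm.
From α = 2·arctan(d/2f) we get f = d / (2·tan(α/2)).
With d = 87.9061 mm and α/2 = 11°, tan(α/2) ≈ 0.19438, so f ≈ 87.9061 / 0.38876 ≈ 226.1189 mm.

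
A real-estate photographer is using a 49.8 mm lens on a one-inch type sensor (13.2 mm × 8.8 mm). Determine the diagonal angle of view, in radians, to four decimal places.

0.3159 rad

Sensor diagonal = √(13.2² + 8.8²) = √251.6800 ≈ 15.8644 mm.
Angle of view α = 2·arctan(d/2f) with d = 15.8644 mm and f = 49.8 mm.
d/2f = 0.15928; arctan(0.15928) ≈ 0.1580 rad, so α ≈ 0.3159 rad.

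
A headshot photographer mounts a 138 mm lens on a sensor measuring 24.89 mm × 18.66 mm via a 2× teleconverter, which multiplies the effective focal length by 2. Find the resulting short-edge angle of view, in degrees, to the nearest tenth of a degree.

Effective focal length f = 138 × 2 = 276 mm.
α = 2·arctan(18.66 / (2 × 276)) = 2·arctan(0.03380) ≈ 3.8722°.

3.9°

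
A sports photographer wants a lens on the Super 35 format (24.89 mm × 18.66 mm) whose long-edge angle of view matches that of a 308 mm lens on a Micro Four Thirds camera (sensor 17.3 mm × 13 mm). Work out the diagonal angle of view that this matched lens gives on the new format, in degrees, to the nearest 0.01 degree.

Equal long-edge AOV ⇒ f₂ = f₁ · 24.89/17.3 = 308 × 1.43873 ≈ 443.1283 mm.
Sensor diagonal = √(24.89² + 18.66²) = √967.7077 ≈ 31.1080 mm.
Diagonal AOV on the new format = 2·arctan(31.1080 / (2 × 443.1283)) = 2·arctan(0.03510) ≈ 4.0206°.

4.02°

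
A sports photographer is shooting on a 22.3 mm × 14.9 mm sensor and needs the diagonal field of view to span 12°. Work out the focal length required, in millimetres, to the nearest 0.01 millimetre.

127.59 mm

Sensor diagonal = √(22.3² + 14.9²) = √719.3000 ≈ 26.8198 mm.
From α = 2·arctan(d/2f) we get f = d / (2·tan(α/2)).
With d = 26.8198 mm and α/2 = 6°, tan(α/2) ≈ 0.10510, so f ≈ 26.8198 / 0.21021 ≈ 127.5865 mm.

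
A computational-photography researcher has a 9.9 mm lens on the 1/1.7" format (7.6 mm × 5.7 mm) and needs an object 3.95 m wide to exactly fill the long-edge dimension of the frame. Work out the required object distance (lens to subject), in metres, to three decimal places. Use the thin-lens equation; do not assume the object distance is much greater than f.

W: 3.95 m = 3950 mm.
Magnification m = w/W = dᵢ/dₒ; combined with 1/f = 1/dₒ + 1/dᵢ this gives dₒ = f·(1 + W/w).
dₒ = 9.9 mm × (1 + 3950/7.6) = 9.9 × 520.7368 ≈ 5155.295 mm = 5.15529 m.

5.155 m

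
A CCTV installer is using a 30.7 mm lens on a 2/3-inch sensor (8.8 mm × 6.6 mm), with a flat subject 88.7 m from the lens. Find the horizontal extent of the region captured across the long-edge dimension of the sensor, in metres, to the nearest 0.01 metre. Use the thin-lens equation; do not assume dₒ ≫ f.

dₒ: 88.7 m = 88700 mm.
Similar triangles through the lens centre give W/dₒ = w/dᵢ; with 1/f = 1/dₒ + 1/dᵢ this gives W = w·(dₒ − f)/f.
W = 8.8 mm × (88700 − 30.7) / 30.7 = 8.8 × 2888.2508 ≈ 25416.607 mm = 25.4166 m.

25.42 m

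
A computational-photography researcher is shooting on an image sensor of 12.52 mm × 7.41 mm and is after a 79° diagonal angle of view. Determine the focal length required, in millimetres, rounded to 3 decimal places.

Sensor diagonal = √(12.52² + 7.41²) = √211.6585 ≈ 14.5485 mm.
From α = 2·arctan(d/2f) we get f = d / (2·tan(α/2)).
With d = 14.5485 mm and α/2 = 39.5°, tan(α/2) ≈ 0.82434, so f ≈ 14.5485 / 1.64867 ≈ 8.8244 mm.

8.824 mm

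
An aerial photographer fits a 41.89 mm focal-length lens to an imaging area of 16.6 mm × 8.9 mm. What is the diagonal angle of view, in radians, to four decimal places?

0.4423 rad

Sensor diagonal = √(16.6² + 8.9²) = √354.7700 ≈ 18.8353 mm.
Angle of view α = 2·arctan(d/2f) with d = 18.8353 mm and f = 41.89 mm.
d/2f = 0.22482; arctan(0.22482) ≈ 0.2211 rad, so α ≈ 0.4423 rad.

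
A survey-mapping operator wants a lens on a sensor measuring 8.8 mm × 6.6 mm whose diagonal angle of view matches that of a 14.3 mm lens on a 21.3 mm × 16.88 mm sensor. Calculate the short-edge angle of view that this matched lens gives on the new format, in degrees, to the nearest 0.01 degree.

59.38°

Sensor diagonal = √(21.3² + 16.88²) = √738.6244 ≈ 27.1776 mm.
Sensor diagonal = √(8.8² + 6.6²) = √121.0000 ≈ 11.0000 mm.
Equal diagonal AOV ⇒ f₂ = f₁ · 11.0000/27.1776 = 14.3 × 0.40474 ≈ 5.7878 mm.
Short-edge AOV on the new format = 2·arctan(6.6 / (2 × 5.7878)) = 2·arctan(0.57016) ≈ 59.3802°.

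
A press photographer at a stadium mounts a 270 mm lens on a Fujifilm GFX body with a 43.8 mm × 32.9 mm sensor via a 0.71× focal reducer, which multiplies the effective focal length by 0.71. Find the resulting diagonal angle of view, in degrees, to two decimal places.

Effective focal length f = 270 × 0.71 = 191.7 mm.
Sensor diagonal = √(43.8² + 32.9²) = √3000.8500 ≈ 54.7800 mm.
α = 2·arctan(54.780 / (2 × 191.7)) = 2·arctan(0.14288) ≈ 16.2627°.

16.26°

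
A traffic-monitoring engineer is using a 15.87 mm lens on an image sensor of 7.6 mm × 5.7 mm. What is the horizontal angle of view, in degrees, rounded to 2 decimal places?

Angle of view α = 2·arctan(w/2f) with w = 7.6 mm and f = 15.87 mm.
w/2f = 0.23945; arctan(0.23945) ≈ 13.4657°, so α ≈ 26.9314°.

26.93°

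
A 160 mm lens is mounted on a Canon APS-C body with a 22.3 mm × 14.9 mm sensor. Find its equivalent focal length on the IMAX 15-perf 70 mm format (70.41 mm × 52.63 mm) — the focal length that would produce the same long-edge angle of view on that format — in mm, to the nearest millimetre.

505 mm

Equal angle of view means equal width/f ratio, so f₂ = f₁ · (width₂/width₁) = 160 × 70.41/22.3.
f₂ = 160 × 3.15740 ≈ 505.184 mm.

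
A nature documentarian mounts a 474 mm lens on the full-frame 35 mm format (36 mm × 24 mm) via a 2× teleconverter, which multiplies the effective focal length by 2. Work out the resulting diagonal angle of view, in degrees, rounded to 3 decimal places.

Effective focal length f = 474 × 2 = 948 mm.
Sensor diagonal = √(36² + 24²) = √1872.0000 ≈ 43.2666 mm.
α = 2·arctan(43.267 / (2 × 948)) = 2·arctan(0.02282) ≈ 2.6145°.

2.615°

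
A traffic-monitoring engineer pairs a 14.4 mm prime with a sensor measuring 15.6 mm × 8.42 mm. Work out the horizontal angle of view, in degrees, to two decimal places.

Angle of view α = 2·arctan(w/2f) with w = 15.6 mm and f = 14.4 mm.
w/2f = 0.54167; arctan(0.54167) ≈ 28.4429°, so α ≈ 56.8859°.

56.89°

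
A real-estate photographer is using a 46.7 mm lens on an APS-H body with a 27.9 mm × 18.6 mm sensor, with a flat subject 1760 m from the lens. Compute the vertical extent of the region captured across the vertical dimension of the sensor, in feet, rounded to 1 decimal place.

2299.8 ft

dₒ: 1760 m = 1.76e+06 mm.
Similar triangles through the lens centre give W/dₒ = h/dᵢ; with 1/f = 1/dₒ + 1/dᵢ this gives W = h·(dₒ − f)/f.
W = 18.6 mm × (1.76e+06 − 46.7) / 46.7 = 18.6 × 37686.3662 ≈ 700966.411 mm = 700966.411/304.8 ft = 2299.76 ft.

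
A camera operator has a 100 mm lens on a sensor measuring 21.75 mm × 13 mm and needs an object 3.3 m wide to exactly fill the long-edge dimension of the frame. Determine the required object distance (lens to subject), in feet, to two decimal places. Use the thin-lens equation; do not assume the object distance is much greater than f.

50.11 ft

W: 3.3 m = 3300 mm.
Magnification m = w/W = dᵢ/dₒ; combined with 1/f = 1/dₒ + 1/dᵢ this gives dₒ = f·(1 + W/w).
dₒ = 100 mm × (1 + 3300/21.75) = 100 × 152.7241 ≈ 15272.414 mm = 15272.414/304.8 ft = 50.1063 ft.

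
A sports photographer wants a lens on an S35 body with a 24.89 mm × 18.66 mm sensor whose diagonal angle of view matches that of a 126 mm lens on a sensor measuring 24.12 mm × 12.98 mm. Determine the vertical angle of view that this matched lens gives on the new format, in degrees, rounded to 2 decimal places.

7.46°

Sensor diagonal = √(24.12² + 12.98²) = √750.2548 ≈ 27.3908 mm.
Sensor diagonal = √(24.89² + 18.66²) = √967.7077 ≈ 31.1080 mm.
Equal diagonal AOV ⇒ f₂ = f₁ · 31.1080/27.3908 = 126 × 1.13571 ≈ 143.0995 mm.
Vertical AOV on the new format = 2·arctan(18.66 / (2 × 143.0995)) = 2·arctan(0.06520) ≈ 7.4607°.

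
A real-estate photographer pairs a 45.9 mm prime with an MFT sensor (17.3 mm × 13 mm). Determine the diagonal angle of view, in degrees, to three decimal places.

26.528°

Sensor diagonal = √(17.3² + 13²) = √468.2900 ≈ 21.6400 mm.
Angle of view α = 2·arctan(d/2f) with d = 21.6400 mm and f = 45.9 mm.
d/2f = 0.23573; arctan(0.23573) ≈ 13.2642°, so α ≈ 26.5284°.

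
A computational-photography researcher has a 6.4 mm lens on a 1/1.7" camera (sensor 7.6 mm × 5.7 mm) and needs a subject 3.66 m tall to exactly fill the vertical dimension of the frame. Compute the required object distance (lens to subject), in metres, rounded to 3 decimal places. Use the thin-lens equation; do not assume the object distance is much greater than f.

W: 3.66 m = 3660 mm.
Magnification m = h/W = dᵢ/dₒ; combined with 1/f = 1/dₒ + 1/dᵢ this gives dₒ = f·(1 + W/h).
dₒ = 6.4 mm × (1 + 3660/5.7) = 6.4 × 643.1053 ≈ 4115.874 mm = 4.11587 m.

4.116 m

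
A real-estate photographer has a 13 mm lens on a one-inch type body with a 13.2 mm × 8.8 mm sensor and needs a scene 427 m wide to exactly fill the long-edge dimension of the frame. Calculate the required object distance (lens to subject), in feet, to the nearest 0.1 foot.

1379.7 ft

W: 427 m = 427000 mm.
Magnification m = w/W = dᵢ/dₒ; combined with 1/f = 1/dₒ + 1/dᵢ this gives dₒ = f·(1 + W/w).
dₒ = 13 mm × (1 + 427000/13.2) = 13 × 32349.4848 ≈ 420543.303 mm = 420543.303/304.8 ft = 1379.74 ft.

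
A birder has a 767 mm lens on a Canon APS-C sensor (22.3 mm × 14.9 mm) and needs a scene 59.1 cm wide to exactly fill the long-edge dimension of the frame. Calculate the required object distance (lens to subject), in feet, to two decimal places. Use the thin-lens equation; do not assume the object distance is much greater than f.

69.21 ft

W: 59.1 cm = 591 mm.
Magnification m = w/W = dᵢ/dₒ; combined with 1/f = 1/dₒ + 1/dᵢ this gives dₒ = f·(1 + W/w).
dₒ = 767 mm × (1 + 591/22.3) = 767 × 27.5022 ≈ 21094.220 mm = 21094.220/304.8 ft = 69.2068 ft.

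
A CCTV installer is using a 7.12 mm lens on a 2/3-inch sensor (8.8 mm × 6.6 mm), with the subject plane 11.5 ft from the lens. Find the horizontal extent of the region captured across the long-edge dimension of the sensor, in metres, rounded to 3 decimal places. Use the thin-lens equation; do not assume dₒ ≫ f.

dₒ: 11.5 ft × 304.8 mm/ft = 3505.20 mm.
Similar triangles through the lens centre give W/dₒ = w/dᵢ; with 1/f = 1/dₒ + 1/dᵢ this gives W = w·(dₒ − f)/f.
W = 8.8 mm × (3505.2 − 7.12) / 7.12 = 8.8 × 491.3034 ≈ 4323.470 mm = 4.32347 m.

4.323 m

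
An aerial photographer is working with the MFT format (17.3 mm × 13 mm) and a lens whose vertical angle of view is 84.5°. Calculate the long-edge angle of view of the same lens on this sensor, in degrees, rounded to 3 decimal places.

100.800°

From the vertical AOV: f = 13 / (2·tan(42.25°)) = 13 / 1.81667 ≈ 7.1559 mm.
Long-edge AOV = 2·arctan(17.3 / (2 × 7.1559)) = 2·arctan(1.20879) ≈ 100.7997°.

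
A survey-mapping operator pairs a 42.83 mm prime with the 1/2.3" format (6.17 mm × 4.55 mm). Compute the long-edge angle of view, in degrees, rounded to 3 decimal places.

Angle of view α = 2·arctan(w/2f) with w = 6.17 mm and f = 42.83 mm.
w/2f = 0.07203; arctan(0.07203) ≈ 4.1198°, so α ≈ 8.2397°.

8.240°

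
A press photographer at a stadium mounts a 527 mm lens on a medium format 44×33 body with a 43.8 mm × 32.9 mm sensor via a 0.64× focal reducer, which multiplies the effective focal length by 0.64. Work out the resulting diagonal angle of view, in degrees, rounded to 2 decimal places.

9.29°

Effective focal length f = 527 × 0.64 = 337.28 mm.
Sensor diagonal = √(43.8² + 32.9²) = √3000.8500 ≈ 54.7800 mm.
α = 2·arctan(54.780 / (2 × 337.28)) = 2·arctan(0.08121) ≈ 9.2854°.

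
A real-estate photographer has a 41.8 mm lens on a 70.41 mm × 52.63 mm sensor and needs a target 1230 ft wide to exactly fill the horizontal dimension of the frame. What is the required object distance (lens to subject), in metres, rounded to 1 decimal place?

W: 1230 ft × 304.8 mm/ft = 374903.99 mm.
Magnification m = w/W = dᵢ/dₒ; combined with 1/f = 1/dₒ + 1/dᵢ this gives dₒ = f·(1 + W/w).
dₒ = 41.8 mm × (1 + 374904/70.41) = 41.8 × 5325.5844 ≈ 222609.428 mm = 222.609 m.

222.6 m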